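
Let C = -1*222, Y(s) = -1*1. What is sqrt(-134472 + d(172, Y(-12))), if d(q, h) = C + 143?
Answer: I*sqrt(134551) ≈ 366.81*I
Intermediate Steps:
Y(s) = -1
C = -222
d(q, h) = -79 (d(q, h) = -222 + 143 = -79)
sqrt(-134472 + d(172, Y(-12))) = sqrt(-134472 - 79) = sqrt(-134551) = I*sqrt(134551)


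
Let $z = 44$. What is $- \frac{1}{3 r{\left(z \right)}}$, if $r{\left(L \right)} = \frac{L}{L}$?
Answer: $- \frac{1}{3} \approx -0.33333$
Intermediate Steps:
$r{\left(L \right)} = 1$
$- \frac{1}{3 r{\left(z \right)}} = - \frac{1}{3 \cdot 1} = - \frac{1}{3}$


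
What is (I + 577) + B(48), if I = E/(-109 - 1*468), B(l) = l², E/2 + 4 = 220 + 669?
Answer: 1660567/577 ≈ 2877.9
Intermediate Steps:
E = 1770 (E = -8 + 2*(220 + 669) = -8 + 2*889 = -8 + 1778 = 1770)
I = -1770/577 (I = 1770/(-109 - 1*468) = 1770/(-109 - 468) = 1770/(-577) = 1770*(-1/577) = -1770/577 ≈ -3.0676)
(I + 577) + B(48) = (-1770/577 + 577) + 48² = 331159/577 + 2304 = 1660567/577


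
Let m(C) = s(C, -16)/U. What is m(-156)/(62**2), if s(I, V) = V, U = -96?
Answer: 1/23064 ≈ 4.3358e-5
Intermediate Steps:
m(C) = 1/6 (m(C) = -16/(-96) = -16*(-1/96) = 1/6)
m(-156)/(62**2) = 1/(6*(62**2)) = (1/6)/3844 = (1/6)*(1/3844) = 1/23064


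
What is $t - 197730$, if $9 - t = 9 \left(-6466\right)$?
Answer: $-139527$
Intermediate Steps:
$t = 58203$ ($t = 9 - 9 \left(-6466\right) = 9 - -58194 = 9 + 58194 = 58203$)
$t - 197730 = 58203 - 197730 = -139527$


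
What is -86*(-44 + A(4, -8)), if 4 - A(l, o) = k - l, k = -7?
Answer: 2494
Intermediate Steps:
A(l, o) = 11 + l (A(l, o) = 4 - (-7 - l) = 4 + (7 + l) = 11 + l)
-86*(-44 + A(4, -8)) = -86*(-44 + (11 + 4)) = -86*(-44 + 15) = -86*(-29) = 2494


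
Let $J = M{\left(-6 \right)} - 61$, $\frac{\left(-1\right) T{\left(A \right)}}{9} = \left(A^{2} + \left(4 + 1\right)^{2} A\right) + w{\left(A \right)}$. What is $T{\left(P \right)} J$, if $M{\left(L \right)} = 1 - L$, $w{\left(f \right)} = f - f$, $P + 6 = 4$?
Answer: $-22356$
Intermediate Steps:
$P = -2$ ($P = -6 + 4 = -2$)
$w{\left(f \right)} = 0$
$T{\left(A \right)} = - 225 A - 9 A^{2}$ ($T{\left(A \right)} = - 9 \left(\left(A^{2} + \left(4 + 1\right)^{2} A\right) + 0\right) = - 9 \left(\left(A^{2} + 5^{2} A\right) + 0\right) = - 9 \left(\left(A^{2} + 25 A\right) + 0\right) = - 9 \left(A^{2} + 25 A\right) = - 225 A - 9 A^{2}$)
$J = -54$ ($J = \left(1 - -6\right) - 61 = \left(1 + 6\right) - 61 = 7 - 61 = -54$)
$T{\left(P \right)} J = 9 \left(-2\right) \left(-25 - -2\right) \left(-54\right) = 9 \left(-2\right) \left(-25 + 2\right) \left(-54\right) = 9 \left(-2\right) \left(-23\right) \left(-54\right) = 414 \left(-54\right) = -22356$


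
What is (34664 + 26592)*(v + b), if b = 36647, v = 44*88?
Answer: 2482031864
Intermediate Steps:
v = 3872
(34664 + 26592)*(v + b) = (34664 + 26592)*(3872 + 36647) = 61256*40519 = 2482031864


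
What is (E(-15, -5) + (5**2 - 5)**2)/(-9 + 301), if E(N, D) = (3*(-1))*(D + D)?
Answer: 215/146 ≈ 1.4726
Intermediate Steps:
E(N, D) = -6*D
(E(-15, -5) + (5**2 - 5)**2)/(-9 + 301) = (-6*(-5) + (5**2 - 5)**2)/(-9 + 301) = (30 + (25 - 5)**2)/292 = (30 + 20**2)*(1/292) = (30 + 400)*(1/292) = 430*(1/292) = 215/146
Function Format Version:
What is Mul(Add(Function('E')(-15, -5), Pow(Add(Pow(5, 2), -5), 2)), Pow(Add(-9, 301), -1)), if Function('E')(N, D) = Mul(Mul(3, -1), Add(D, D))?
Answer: Rational(215, 146) ≈ 1.4726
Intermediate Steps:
Function('E')(N, D) = Mul(-6, D) (Function('E')(N, D) = Mul(-3, Mul(2, D)) = Mul(-6, D))
Mul(Add(Function('E')(-15, -5), Pow(Add(Pow(5, 2), -5), 2)), Pow(Add(-9, 301), -1)) = Mul(Add(Mul(-6, -5), Pow(Add(Pow(5, 2), -5), 2)), Pow(Add(-9, 301), -1)) = Mul(Add(30, Pow(Add(25, -5), 2)), Pow(292, -1)) = Mul(Add(30, Pow(20, 2)), Rational(1, 292)) = Mul(Add(30, 400), Rational(1, 292)) = Mul(430, Rational(1, 292)) = Rational(215, 146)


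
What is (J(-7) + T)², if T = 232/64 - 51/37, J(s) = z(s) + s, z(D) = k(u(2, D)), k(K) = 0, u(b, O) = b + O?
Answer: 1979649/87616 ≈ 22.595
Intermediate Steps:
u(b, O) = O + b
z(D) = 0
J(s) = s (J(s) = 0 + s = s)
T = 665/296 (T = 232*(1/64) - 51*1/37 = 29/8 - 51/37 = 665/296 ≈ 2.2466)
(J(-7) + T)² = (-7 + 665/296)² = (-1407/296)² = 1979649/87616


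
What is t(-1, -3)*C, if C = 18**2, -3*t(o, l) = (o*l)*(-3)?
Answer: 972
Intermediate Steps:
t(o, l) = l*o (t(o, l) = -o*l*(-3)/3 = -l*o*(-3)/3 = -(-1)*l*o = l*o)
C = 324
t(-1, -3)*C = -3*(-1)*324 = 3*324 = 972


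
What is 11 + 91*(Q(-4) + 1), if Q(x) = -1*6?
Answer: -444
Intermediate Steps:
Q(x) = -6
11 + 91*(Q(-4) + 1) = 11 + 91*(-6 + 1) = 11 + 91*(-5) = 11 - 455 = -444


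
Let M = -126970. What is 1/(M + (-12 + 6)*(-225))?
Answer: -1/125620 ≈ -7.9605e-6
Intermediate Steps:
1/(M + (-12 + 6)*(-225)) = 1/(-126970 + (-12 + 6)*(-225)) = 1/(-126970 - 6*(-225)) = 1/(-126970 + 1350) = 1/(-125620) = -1/125620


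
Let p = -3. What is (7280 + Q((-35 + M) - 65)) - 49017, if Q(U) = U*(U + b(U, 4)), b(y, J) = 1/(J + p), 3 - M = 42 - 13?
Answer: -25987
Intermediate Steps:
M = -26 (M = 3 - (42 - 13) = 3 - 1*29 = 3 - 29 = -26)
b(y, J) = 1/(-3 + J) (b(y, J) = 1/(J - 3) = 1/(-3 + J))
Q(U) = U*(1 + U) (Q(U) = U*(U + 1/(-3 + 4)) = U*(U + 1/1) = U*(U + 1) = U*(1 + U))
(7280 + Q((-35 + M) - 65)) - 49017 = (7280 + ((-35 - 26) - 65)*(1 + ((-35 - 26) - 65))) - 49017 = (7280 + (-61 - 65)*(1 + (-61 - 65))) - 49017 = (7280 - 126*(1 - 126)) - 49017 = (7280 - 126*(-125)) - 49017 = (7280 + 15750) - 49017 = 23030 - 49017 = -25987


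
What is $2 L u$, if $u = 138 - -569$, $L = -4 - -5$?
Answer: $1414$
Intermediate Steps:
$L = 1$ ($L = -4 + 5 = 1$)
$u = 707$ ($u = 138 + 569 = 707$)
$2 L u = 2 \cdot 1 \cdot 707 = 2 \cdot 707 = 1414$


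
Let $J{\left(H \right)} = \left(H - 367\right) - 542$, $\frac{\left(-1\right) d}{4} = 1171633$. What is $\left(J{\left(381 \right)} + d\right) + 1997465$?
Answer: $-2689595$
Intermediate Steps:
$d = -4686532$ ($d = \left(-4\right) 1171633 = -4686532$)
$J{\left(H \right)} = -909 + H$ ($J{\left(H \right)} = \left(-367 + H\right) - 542 = -909 + H$)
$\left(J{\left(381 \right)} + d\right) + 1997465 = \left(\left(-909 + 381\right) - 4686532\right) + 1997465 = \left(-528 - 4686532\right) + 1997465 = -4687060 + 1997465 = -2689595$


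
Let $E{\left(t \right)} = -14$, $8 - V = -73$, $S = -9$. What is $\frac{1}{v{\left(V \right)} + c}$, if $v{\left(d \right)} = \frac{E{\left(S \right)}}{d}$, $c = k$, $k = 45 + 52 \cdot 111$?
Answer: $\frac{81}{471163} \approx 0.00017191$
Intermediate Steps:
$V = 81$ ($V = 8 - -73 = 8 + 73 = 81$)
$k = 5817$ ($k = 45 + 5772 = 5817$)
$c = 5817$
$v{\left(d \right)} = - \frac{14}{d}$
$\frac{1}{v{\left(V \right)} + c} = \frac{1}{- \frac{14}{81} + 5817} = \frac{1}{\frac{471163}{81}} = \frac{81}{471163}$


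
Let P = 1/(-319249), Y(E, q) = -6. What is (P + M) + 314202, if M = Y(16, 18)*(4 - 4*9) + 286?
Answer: 100461275319/319249 ≈ 3.1468e+5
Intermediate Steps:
M = 478 (M = -6*(4 - 4*9) + 286 = -6*(4 - 36) + 286 = -6*(-32) + 286 = 192 + 286 = 478)
P = -1/319249 ≈ -3.1324e-6
(P + M) + 314202 = (-1/319249 + 478) + 314202 = 152601021/319249 + 314202 = 100461275319/319249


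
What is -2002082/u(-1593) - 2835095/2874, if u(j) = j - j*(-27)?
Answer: -5029274738/5341329 ≈ -941.58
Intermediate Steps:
u(j) = 28*j (u(j) = j - (-27)*j = j + 27*j = 28*j)
-2002082/u(-1593) - 2835095/2874 = -2002082/(28*(-1593)) - 2835095/2874 = -2002082/(-44604) - 2835095*1/2874 = -2002082*(-1/44604) - 2835095/2874 = 1001041/22302 - 2835095/2874 = -5029274738/5341329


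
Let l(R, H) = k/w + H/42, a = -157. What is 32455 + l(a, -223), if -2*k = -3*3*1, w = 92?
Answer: 125385793/3864 ≈ 32450.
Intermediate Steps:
k = 9/2 (k = -(-3*3)/2 = -(-9)/2 = -½*(-9) = 9/2 ≈ 4.5000)
l(R, H) = 9/184 + H/42 (l(R, H) = (9/2)/92 + H/42 = (9/2)*(1/92) + H*(1/42) = 9/184 + H/42)
32455 + l(a, -223) = 32455 + (9/184 + (1/42)*(-223)) = 32455 + (9/184 - 223/42) = 32455 - 20327/3864 = 125385793/3864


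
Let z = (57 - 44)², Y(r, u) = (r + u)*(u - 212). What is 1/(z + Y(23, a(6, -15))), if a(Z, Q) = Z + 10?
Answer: -1/7475 ≈ -0.00013378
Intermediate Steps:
a(Z, Q) = 10 + Z
Y(r, u) = (-212 + u)*(r + u) (Y(r, u) = (r + u)*(-212 + u) = (-212 + u)*(r + u))
z = 169 (z = 13² = 169)
1/(z + Y(23, a(6, -15))) = 1/(169 + ((10 + 6)² - 212*23 - 212*(10 + 6) + 23*(10 + 6))) = 1/(169 + (16² - 4876 - 212*16 + 23*16)) = 1/(169 + (256 - 4876 - 3392 + 368)) = 1/(169 - 7644) = 1/(-7475) = -1/7475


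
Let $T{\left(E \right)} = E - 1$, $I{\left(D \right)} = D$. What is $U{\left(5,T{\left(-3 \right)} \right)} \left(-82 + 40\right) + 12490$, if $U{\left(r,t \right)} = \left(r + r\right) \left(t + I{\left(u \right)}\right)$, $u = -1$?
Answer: $14590$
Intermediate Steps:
$T{\left(E \right)} = -1 + E$ ($T{\left(E \right)} = E - 1 = -1 + E$)
$U{\left(r,t \right)} = 2 r \left(-1 + t\right)$ ($U{\left(r,t \right)} = \left(r + r\right) \left(t - 1\right) = 2 r \left(-1 + t\right)$)
$U{\left(5,T{\left(-3 \right)} \right)} \left(-82 + 40\right) + 12490 = 2 \cdot 5 \left(-1 - 4\right) \left(-82 + 40\right) + 12490 = 2 \cdot 5 \left(-1 - 4\right) \left(-42\right) + 12490 = 2 \cdot 5 \left(-5\right) \left(-42\right) + 12490 = \left(-50\right) \left(-42\right) + 12490 = 2100 + 12490 = 14590$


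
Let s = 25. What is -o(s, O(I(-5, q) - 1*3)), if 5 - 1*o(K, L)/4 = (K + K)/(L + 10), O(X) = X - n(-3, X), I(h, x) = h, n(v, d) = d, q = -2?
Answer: 0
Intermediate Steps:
O(X) = 0 (O(X) = X - X = 0)
o(K, L) = 20 - 8*K/(10 + L) (o(K, L) = 20 - 4*(K + K)/(L + 10) = 20 - 4*2*K/(10 + L) = 20 - 8*K/(10 + L))
-o(s, O(I(-5, q) - 1*3)) = -4*(50 - 2*25 + 5*0)/(10 + 0) = -4*(50 - 50 + 0)/10 = -4*0/10 = -1*0 = 0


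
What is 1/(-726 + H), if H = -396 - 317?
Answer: -1/1439 ≈ -0.00069493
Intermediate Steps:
H = -713
1/(-726 + H) = 1/(-726 - 713) = 1/(-1439) = -1/1439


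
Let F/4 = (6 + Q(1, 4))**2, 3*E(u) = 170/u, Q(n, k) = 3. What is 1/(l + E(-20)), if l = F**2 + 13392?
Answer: 6/710191 ≈ 8.4484e-6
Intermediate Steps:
E(u) = 170/(3*u) (E(u) = (170/u)/3 = 170/(3*u))
F = 324 (F = 4*(6 + 3)**2 = 4*9**2 = 4*81 = 324)
l = 118368 (l = 324**2 + 13392 = 104976 + 13392 = 118368)
1/(l + E(-20)) = 1/(118368 + (170/3)/(-20)) = 1/(118368 + (170/3)*(-1/20)) = 1/(118368 - 17/6) = 1/(710191/6) = 6/710191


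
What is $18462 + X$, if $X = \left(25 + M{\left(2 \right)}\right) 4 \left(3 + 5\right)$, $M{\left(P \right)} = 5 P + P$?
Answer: $19646$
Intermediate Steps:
$M{\left(P \right)} = 6 P$
$X = 1184$ ($X = \left(25 + 6 \cdot 2\right) 4 \left(3 + 5\right) = \left(25 + 12\right) 4 \cdot 8 = 37 \cdot 32 = 1184$)
$18462 + X = 18462 + 1184 = 19646$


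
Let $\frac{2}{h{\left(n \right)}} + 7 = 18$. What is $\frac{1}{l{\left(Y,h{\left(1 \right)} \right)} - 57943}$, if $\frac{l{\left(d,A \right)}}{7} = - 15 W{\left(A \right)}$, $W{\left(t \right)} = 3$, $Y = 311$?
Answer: $- \frac{1}{58258} \approx -1.7165 \cdot 10^{-5}$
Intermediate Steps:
$h{\left(n \right)} = \frac{2}{11}$ ($h{\left(n \right)} = \frac{2}{-7 + 18} = \frac{2}{11}$)
$l{\left(d,A \right)} = -315$ ($l{\left(d,A \right)} = 7 \left(\left(-15\right) 3\right) = 7 \left(-45\right) = -315$)
$\frac{1}{l{\left(Y,h{\left(1 \right)} \right)} - 57943} = \frac{1}{-315 - 57943} = \frac{1}{-58258} = - \frac{1}{58258}$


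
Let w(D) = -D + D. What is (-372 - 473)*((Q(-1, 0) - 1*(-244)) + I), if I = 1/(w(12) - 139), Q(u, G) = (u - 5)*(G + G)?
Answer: -28658175/139 ≈ -2.0617e+5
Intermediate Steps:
Q(u, G) = 2*G*(-5 + u) (Q(u, G) = (-5 + u)*(2*G) = 2*G*(-5 + u))
w(D) = 0
I = -1/139 (I = 1/(0 - 139) = 1/(-139) = -1/139 ≈ -0.0071942)
(-372 - 473)*((Q(-1, 0) - 1*(-244)) + I) = (-372 - 473)*((2*0*(-5 - 1) - 1*(-244)) - 1/139) = -845*((2*0*(-6) + 244) - 1/139) = -845*((0 + 244) - 1/139) = -845*(244 - 1/139) = -845*33915/139 = -28658175/139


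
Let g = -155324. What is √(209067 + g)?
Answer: √53743 ≈ 231.83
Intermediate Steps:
√(209067 + g) = √(209067 - 155324) = √53743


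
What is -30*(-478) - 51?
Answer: 14289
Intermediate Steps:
-30*(-478) - 51 = 14340 - 51 = 14289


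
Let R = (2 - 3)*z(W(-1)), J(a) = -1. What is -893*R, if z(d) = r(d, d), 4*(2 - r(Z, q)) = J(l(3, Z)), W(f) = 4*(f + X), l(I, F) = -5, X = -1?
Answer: 8037/4 ≈ 2009.3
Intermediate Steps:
W(f) = -4 + 4*f (W(f) = 4*(f - 1) = 4*(-1 + f) = -4 + 4*f)
r(Z, q) = 9/4 (r(Z, q) = 2 - ¼*(-1) = 2 + ¼ = 9/4)
z(d) = 9/4
R = -9/4 (R = (2 - 3)*(9/4) = -1*9/4 = -9/4 ≈ -2.2500)
-893*R = -893*(-9/4) = 8037/4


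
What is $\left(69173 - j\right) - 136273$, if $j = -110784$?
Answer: $43684$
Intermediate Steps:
$\left(69173 - j\right) - 136273 = \left(69173 - -110784\right) - 136273 = \left(69173 + 110784\right) - 136273 = 179957 - 136273 = 43684$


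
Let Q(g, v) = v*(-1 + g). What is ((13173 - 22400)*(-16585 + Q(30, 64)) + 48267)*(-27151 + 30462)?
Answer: 450139555250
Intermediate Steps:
((13173 - 22400)*(-16585 + Q(30, 64)) + 48267)*(-27151 + 30462) = ((13173 - 22400)*(-16585 + 64*(-1 + 30)) + 48267)*(-27151 + 30462) = (-9227*(-16585 + 64*29) + 48267)*3311 = (-9227*(-16585 + 1856) + 48267)*3311 = (-9227*(-14729) + 48267)*3311 = (135904483 + 48267)*3311 = 135952750*3311 = 450139555250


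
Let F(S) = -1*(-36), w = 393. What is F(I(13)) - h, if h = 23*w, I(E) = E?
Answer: -9003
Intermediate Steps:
F(S) = 36
h = 9039 (h = 23*393 = 9039)
F(I(13)) - h = 36 - 1*9039 = 36 - 9039 = -9003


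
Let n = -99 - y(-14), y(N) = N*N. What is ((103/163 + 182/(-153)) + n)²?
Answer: 54330343711744/621953721 ≈ 87354.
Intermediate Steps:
y(N) = N²
n = -295 (n = -99 - 1*(-14)² = -99 - 1*196 = -99 - 196 = -295)
((103/163 + 182/(-153)) + n)² = ((103/163 + 182/(-153)) - 295)² = ((103*(1/163) + 182*(-1/153)) - 295)² = ((103/163 - 182/153) - 295)² = (-13907/24939 - 295)² = (-7370912/24939)² = 54330343711744/621953721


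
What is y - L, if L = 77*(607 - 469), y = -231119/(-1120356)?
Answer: -11904671737/1120356 ≈ -10626.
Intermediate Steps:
y = 231119/1120356 (y = -231119*(-1/1120356) = 231119/1120356 ≈ 0.20629)
L = 10626 (L = 77*138 = 10626)
y - L = 231119/1120356 - 1*10626 = 231119/1120356 - 10626 = -11904671737/1120356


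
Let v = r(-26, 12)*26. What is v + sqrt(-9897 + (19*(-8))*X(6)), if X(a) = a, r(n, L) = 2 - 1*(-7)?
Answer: 234 + 3*I*sqrt(1201) ≈ 234.0 + 103.97*I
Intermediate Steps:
r(n, L) = 9 (r(n, L) = 2 + 7 = 9)
v = 234 (v = 9*26 = 234)
v + sqrt(-9897 + (19*(-8))*X(6)) = 234 + sqrt(-9897 + (19*(-8))*6) = 234 + sqrt(-9897 - 152*6) = 234 + sqrt(-9897 - 912) = 234 + sqrt(-10809) = 234 + 3*I*sqrt(1201)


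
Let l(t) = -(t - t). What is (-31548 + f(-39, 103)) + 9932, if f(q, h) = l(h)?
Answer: -21616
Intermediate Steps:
l(t) = 0 (l(t) = -1*0 = 0)
f(q, h) = 0
(-31548 + f(-39, 103)) + 9932 = (-31548 + 0) + 9932 = -31548 + 9932 = -21616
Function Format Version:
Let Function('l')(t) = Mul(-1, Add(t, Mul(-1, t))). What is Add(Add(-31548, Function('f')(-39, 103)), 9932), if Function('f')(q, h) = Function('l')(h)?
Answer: -21616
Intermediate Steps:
Function('l')(t) = 0 (Function('l')(t) = Mul(-1, 0) = 0)
Function('f')(q, h) = 0
Add(Add(-31548, Function('f')(-39, 103)), 9932) = Add(Add(-31548, 0), 9932) = Add(-31548, 9932) = -21616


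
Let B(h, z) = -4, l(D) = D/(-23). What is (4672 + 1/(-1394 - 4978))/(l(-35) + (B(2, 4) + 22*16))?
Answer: 684709609/51224508 ≈ 13.367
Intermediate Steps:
l(D) = -D/23 (l(D) = D*(-1/23) = -D/23)
(4672 + 1/(-1394 - 4978))/(l(-35) + (B(2, 4) + 22*16)) = (4672 + 1/(-1394 - 4978))/(-1/23*(-35) + (-4 + 22*16)) = (4672 + 1/(-6372))/(35/23 + (-4 + 352)) = (4672 - 1/6372)/(35/23 + 348) = 29769983/(6372*(8039/23)) = (29769983/6372)*(23/8039) = 684709609/51224508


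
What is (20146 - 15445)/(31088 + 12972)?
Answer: 4701/44060 ≈ 0.10670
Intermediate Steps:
(20146 - 15445)/(31088 + 12972) = 4701/44060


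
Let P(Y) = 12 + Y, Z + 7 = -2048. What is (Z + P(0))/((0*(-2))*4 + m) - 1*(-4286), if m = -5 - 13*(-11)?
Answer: 196475/46 ≈ 4271.2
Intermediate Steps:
Z = -2055 (Z = -7 - 2048 = -2055)
m = 138 (m = -5 + 143 = 138)
(Z + P(0))/((0*(-2))*4 + m) - 1*(-4286) = (-2055 + (12 + 0))/((0*(-2))*4 + 138) - 1*(-4286) = (-2055 + 12)/(0*4 + 138) + 4286 = -2043/(0 + 138) + 4286 = -2043/138 + 4286 = -2043*1/138 + 4286 = -681/46 + 4286 = 196475/46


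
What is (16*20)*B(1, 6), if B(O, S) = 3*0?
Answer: 0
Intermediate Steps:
B(O, S) = 0
(16*20)*B(1, 6) = (16*20)*0 = 320*0 = 0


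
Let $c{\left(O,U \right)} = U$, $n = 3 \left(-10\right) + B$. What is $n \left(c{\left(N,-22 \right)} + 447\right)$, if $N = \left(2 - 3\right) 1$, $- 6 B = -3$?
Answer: $- \frac{25075}{2} \approx -12538.0$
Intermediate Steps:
$B = \frac{1}{2}$ ($B = \left(- \frac{1}{6}\right) \left(-3\right) = \frac{1}{2} \approx 0.5$)
$n = - \frac{59}{2}$ ($n = 3 \left(-10\right) + \frac{1}{2} = -30 + \frac{1}{2} = - \frac{59}{2} \approx -29.5$)
$N = -1$ ($N = \left(2 - 3\right) 1 = \left(-1\right) 1 = -1$)
$n \left(c{\left(N,-22 \right)} + 447\right) = - \frac{59 \left(-22 + 447\right)}{2} = \left(- \frac{59}{2}\right) 425 = - \frac{25075}{2}$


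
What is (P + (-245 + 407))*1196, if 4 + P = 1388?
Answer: 1849016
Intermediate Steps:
P = 1384 (P = -4 + 1388 = 1384)
(P + (-245 + 407))*1196 = (1384 + (-245 + 407))*1196 = (1384 + 162)*1196 = 1546*1196 = 1849016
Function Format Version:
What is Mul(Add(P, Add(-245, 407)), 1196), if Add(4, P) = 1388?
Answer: 1849016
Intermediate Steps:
P = 1384 (P = Add(-4, 1388) = 1384)
Mul(Add(P, Add(-245, 407)), 1196) = Mul(Add(1384, Add(-245, 407)), 1196) = Mul(Add(1384, 162), 1196) = Mul(1546, 1196) = 1849016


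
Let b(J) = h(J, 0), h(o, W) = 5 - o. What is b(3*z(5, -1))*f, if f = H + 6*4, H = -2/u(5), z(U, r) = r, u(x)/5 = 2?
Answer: 952/5 ≈ 190.40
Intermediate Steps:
u(x) = 10 (u(x) = 5*2 = 10)
H = -⅕ (H = -2/10 = -2*⅒ = -⅕ ≈ -0.20000)
b(J) = 5 - J
f = 119/5 (f = -⅕ + 6*4 = -⅕ + 24 = 119/5 ≈ 23.800)
b(3*z(5, -1))*f = (5 - 3*(-1))*(119/5) = (5 - 1*(-3))*(119/5) = (5 + 3)*(119/5) = 8*(119/5) = 952/5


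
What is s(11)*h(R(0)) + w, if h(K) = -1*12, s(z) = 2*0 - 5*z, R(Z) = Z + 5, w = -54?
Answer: 606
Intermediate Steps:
R(Z) = 5 + Z
s(z) = -5*z (s(z) = 0 - 5*z = -5*z)
h(K) = -12
s(11)*h(R(0)) + w = -5*11*(-12) - 54 = -55*(-12) - 54 = 660 - 54 = 606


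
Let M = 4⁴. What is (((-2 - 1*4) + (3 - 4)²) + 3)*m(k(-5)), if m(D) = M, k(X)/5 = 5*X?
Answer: -512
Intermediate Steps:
k(X) = 25*X (k(X) = 5*(5*X) = 25*X)
M = 256
m(D) = 256
(((-2 - 1*4) + (3 - 4)²) + 3)*m(k(-5)) = (((-2 - 1*4) + (3 - 4)²) + 3)*256 = (((-2 - 4) + (-1)²) + 3)*256 = ((-6 + 1) + 3)*256 = (-5 + 3)*256 = -2*256 = -512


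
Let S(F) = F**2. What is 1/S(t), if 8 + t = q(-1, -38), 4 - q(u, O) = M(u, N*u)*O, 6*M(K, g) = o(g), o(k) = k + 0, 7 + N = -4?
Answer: 9/38809 ≈ 0.00023190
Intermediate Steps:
N = -11 (N = -7 - 4 = -11)
o(k) = k
M(K, g) = g/6
q(u, O) = 4 + 11*O*u/6 (q(u, O) = 4 - (-11*u)/6*O = 4 - (-11*u/6)*O = 4 - (-11)*O*u/6 = 4 + 11*O*u/6)
t = 197/3 (t = -8 + (4 + (11/6)*(-38)*(-1)) = -8 + (4 + 209/3) = -8 + 221/3 = 197/3 ≈ 65.667)
1/S(t) = 1/((197/3)**2) = 1/(38809/9) = 9/38809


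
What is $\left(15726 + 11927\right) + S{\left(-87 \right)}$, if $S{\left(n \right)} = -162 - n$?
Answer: $27578$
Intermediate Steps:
$\left(15726 + 11927\right) + S{\left(-87 \right)} = \left(15726 + 11927\right) - 75 = 27653 + \left(-162 + 87\right) = 27653 - 75 = 27578$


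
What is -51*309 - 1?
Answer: -15760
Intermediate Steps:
-51*309 - 1 = -15759 - 1 = -15760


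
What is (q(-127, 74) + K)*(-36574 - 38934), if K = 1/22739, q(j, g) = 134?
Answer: -230074914716/22739 ≈ -1.0118e+7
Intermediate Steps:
K = 1/22739 ≈ 4.3977e-5
(q(-127, 74) + K)*(-36574 - 38934) = (134 + 1/22739)*(-36574 - 38934) = (3047027/22739)*(-75508) = -230074914716/22739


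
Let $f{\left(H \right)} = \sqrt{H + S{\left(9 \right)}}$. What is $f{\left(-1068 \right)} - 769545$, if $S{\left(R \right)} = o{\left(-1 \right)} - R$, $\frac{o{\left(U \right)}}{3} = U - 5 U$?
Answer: $-769545 + i \sqrt{1065} \approx -7.6955 \cdot 10^{5} + 32.634 i$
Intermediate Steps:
$o{\left(U \right)} = - 12 U$ ($o{\left(U \right)} = 3 \left(U - 5 U\right) = 3 \left(- 4 U\right) = - 12 U$)
$S{\left(R \right)} = 12 - R$ ($S{\left(R \right)} = \left(-12\right) \left(-1\right) - R = 12 - R$)
$f{\left(H \right)} = \sqrt{3 + H}$ ($f{\left(H \right)} = \sqrt{H + \left(12 - 9\right)} = \sqrt{H + 3} = \sqrt{3 + H}$)
$f{\left(-1068 \right)} - 769545 = \sqrt{3 - 1068} - 769545 = \sqrt{-1065} - 769545 = i \sqrt{1065} - 769545 = -769545 + i \sqrt{1065}$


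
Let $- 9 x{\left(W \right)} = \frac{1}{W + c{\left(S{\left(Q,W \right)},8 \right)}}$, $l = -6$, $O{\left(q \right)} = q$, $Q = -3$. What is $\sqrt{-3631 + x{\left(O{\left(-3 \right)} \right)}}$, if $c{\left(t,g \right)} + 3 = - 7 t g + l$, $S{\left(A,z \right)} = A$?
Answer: $\frac{5 i \sqrt{7952763}}{234} \approx 60.258 i$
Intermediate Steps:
$c{\left(t,g \right)} = -9 - 7 g t$ ($c{\left(t,g \right)} = -3 + \left(- 7 t g - 6\right) = -3 - \left(6 + 7 g t\right) = -9 - 7 g t$)
$x{\left(W \right)} = - \frac{1}{9 \left(159 + W\right)}$ ($x{\left(W \right)} = - \frac{1}{9 \left(W - \left(9 + 56 \left(-3\right)\right)\right)} = - \frac{1}{9 \left(W + \left(-9 + 168\right)\right)} = - \frac{1}{9 \left(W + 159\right)} = - \frac{1}{9 \left(159 + W\right)}$)
$\sqrt{-3631 + x{\left(O{\left(-3 \right)} \right)}} = \sqrt{-3631 - \frac{1}{1431 + 9 \left(-3\right)}} = \sqrt{-3631 - \frac{1}{1431 - 27}} = \sqrt{-3631 - \frac{1}{1404}} = \sqrt{- \frac{5097925}{1404}} = \frac{5 i \sqrt{7952763}}{234}$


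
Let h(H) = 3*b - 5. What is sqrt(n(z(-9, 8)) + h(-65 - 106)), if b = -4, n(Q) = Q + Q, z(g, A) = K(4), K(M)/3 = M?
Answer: sqrt(7) ≈ 2.6458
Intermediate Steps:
K(M) = 3*M
z(g, A) = 12 (z(g, A) = 3*4 = 12)
n(Q) = 2*Q
h(H) = -17 (h(H) = 3*(-4) - 5 = -12 - 5 = -17)
sqrt(n(z(-9, 8)) + h(-65 - 106)) = sqrt(2*12 - 17) = sqrt(24 - 17) = sqrt(7)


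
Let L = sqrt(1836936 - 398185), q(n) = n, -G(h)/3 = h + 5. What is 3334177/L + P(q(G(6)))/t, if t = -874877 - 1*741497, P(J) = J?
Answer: 33/1616374 + 3334177*sqrt(1438751)/1438751 ≈ 2779.7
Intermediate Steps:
G(h) = -15 - 3*h (G(h) = -3*(h + 5) = -3*(5 + h) = -15 - 3*h)
t = -1616374 (t = -874877 - 741497 = -1616374)
L = sqrt(1438751) ≈ 1199.5
3334177/L + P(q(G(6)))/t = 3334177/(sqrt(1438751)) + (-15 - 3*6)/(-1616374) = 3334177*(sqrt(1438751)/1438751) + (-15 - 18)*(-1/1616374) = 3334177*sqrt(1438751)/1438751 - 33*(-1/1616374) = 3334177*sqrt(1438751)/1438751 + 33/1616374 = 33/1616374 + 3334177*sqrt(1438751)/1438751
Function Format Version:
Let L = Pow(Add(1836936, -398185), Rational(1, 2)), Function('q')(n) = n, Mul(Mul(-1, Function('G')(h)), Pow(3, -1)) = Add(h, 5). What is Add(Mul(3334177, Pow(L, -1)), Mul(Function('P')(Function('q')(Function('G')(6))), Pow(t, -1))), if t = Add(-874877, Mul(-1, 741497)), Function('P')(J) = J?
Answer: Add(Rational(33, 1616374), Mul(Rational(3334177, 1438751), Pow(1438751, Rational(1, 2)))) ≈ 2779.7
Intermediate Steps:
Function('G')(h) = Add(-15, Mul(-3, h)) (Function('G')(h) = Mul(-3, Add(h, 5)) = Mul(-3, Add(5, h)) = Add(-15, Mul(-3, h)))
t = -1616374 (t = Add(-874877, -741497) = -1616374)
L = Pow(1438751, Rational(1, 2)) ≈ 1199.5
Add(Mul(3334177, Pow(L, -1)), Mul(Function('P')(Function('q')(Function('G')(6))), Pow(t, -1))) = Add(Mul(3334177, Pow(Pow(1438751, Rational(1, 2)), -1)), Mul(Add(-15, Mul(-3, 6)), Pow(-1616374, -1))) = Add(Mul(3334177, Mul(Rational(1, 1438751), Pow(1438751, Rational(1, 2)))), Mul(Add(-15, -18), Rational(-1, 1616374))) = Add(Mul(Rational(3334177, 1438751), Pow(1438751, Rational(1, 2))), Mul(-33, Rational(-1, 1616374))) = Add(Mul(Rational(3334177, 1438751), Pow(1438751, Rational(1, 2))), Rational(33, 1616374)) = Add(Rational(33, 1616374), Mul(Rational(3334177, 1438751), Pow(1438751, Rational(1, 2))))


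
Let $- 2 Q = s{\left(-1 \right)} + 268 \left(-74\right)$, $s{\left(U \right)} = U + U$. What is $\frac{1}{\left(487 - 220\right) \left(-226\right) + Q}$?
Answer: $- \frac{1}{50425} \approx -1.9831 \cdot 10^{-5}$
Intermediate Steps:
$s{\left(U \right)} = 2 U$
$Q = 9917$ ($Q = - \frac{2 \left(-1\right) + 268 \left(-74\right)}{2} = - \frac{-2 - 19832}{2} = \left(- \frac{1}{2}\right) \left(-19834\right) = 9917$)
$\frac{1}{\left(487 - 220\right) \left(-226\right) + Q} = \frac{1}{\left(487 - 220\right) \left(-226\right) + 9917} = \frac{1}{267 \left(-226\right) + 9917} = \frac{1}{-60342 + 9917} = \frac{1}{-50425} = - \frac{1}{50425}$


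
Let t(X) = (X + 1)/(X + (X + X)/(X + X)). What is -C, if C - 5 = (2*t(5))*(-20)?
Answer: 35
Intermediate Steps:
t(X) = 1 (t(X) = (1 + X)/(X + (2*X)/((2*X))) = (1 + X)/(X + (2*X)*(1/(2*X))) = (1 + X)/(X + 1) = (1 + X)/(1 + X) = 1)
C = -35 (C = 5 + (2*1)*(-20) = 5 + 2*(-20) = 5 - 40 = -35)
-C = -1*(-35) = 35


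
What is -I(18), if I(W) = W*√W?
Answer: -54*√2 ≈ -76.368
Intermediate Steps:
I(W) = W^(3/2)
-I(18) = -18^(3/2) = -54*√2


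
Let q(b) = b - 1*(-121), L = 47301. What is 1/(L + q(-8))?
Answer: 1/47414 ≈ 2.1091e-5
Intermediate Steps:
q(b) = 121 + b (q(b) = b + 121 = 121 + b)
1/(L + q(-8)) = 1/(47301 + (121 - 8)) = 1/(47301 + 113) = 1/47414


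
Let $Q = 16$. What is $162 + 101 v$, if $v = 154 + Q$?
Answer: $17332$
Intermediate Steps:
$v = 170$ ($v = 154 + 16 = 170$)
$162 + 101 v = 162 + 101 \cdot 170 = 162 + 17170 = 17332$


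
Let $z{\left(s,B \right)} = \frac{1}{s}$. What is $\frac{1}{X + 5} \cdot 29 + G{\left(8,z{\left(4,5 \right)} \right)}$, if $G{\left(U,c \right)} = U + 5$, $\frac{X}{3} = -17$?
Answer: $\frac{569}{46} \approx 12.37$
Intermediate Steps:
$X = -51$ ($X = 3 \left(-17\right) = -51$)
$G{\left(U,c \right)} = 5 + U$
$\frac{1}{X + 5} \cdot 29 + G{\left(8,z{\left(4,5 \right)} \right)} = \frac{1}{-51 + 5} \cdot 29 + \left(5 + 8\right) = \frac{1}{-46} \cdot 29 + 13 = \left(- \frac{1}{46}\right) 29 + 13 = - \frac{29}{46} + 13 = \frac{569}{46}$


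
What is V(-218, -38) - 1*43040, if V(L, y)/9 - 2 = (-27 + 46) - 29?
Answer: -43112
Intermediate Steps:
V(L, y) = -72 (V(L, y) = 18 + 9*((-27 + 46) - 29) = 18 + 9*(19 - 29) = 18 + 9*(-10) = 18 - 90 = -72)
V(-218, -38) - 1*43040 = -72 - 1*43040 = -72 - 43040 = -43112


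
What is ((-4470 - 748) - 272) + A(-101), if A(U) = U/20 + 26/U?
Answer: -11100521/2020 ≈ -5495.3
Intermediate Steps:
A(U) = 26/U + U/20 (A(U) = U*(1/20) + 26/U = U/20 + 26/U = 26/U + U/20)
((-4470 - 748) - 272) + A(-101) = ((-4470 - 748) - 272) + (26/(-101) + (1/20)*(-101)) = (-5218 - 272) + (26*(-1/101) - 101/20) = -5490 + (-26/101 - 101/20) = -5490 - 10721/2020 = -11100521/2020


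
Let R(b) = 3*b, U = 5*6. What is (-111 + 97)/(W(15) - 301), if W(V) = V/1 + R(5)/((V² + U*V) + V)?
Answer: 644/13155 ≈ 0.048955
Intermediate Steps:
U = 30
W(V) = V + 15/(V² + 31*V) (W(V) = V/1 + (3*5)/((V² + 30*V) + V) = V*1 + 15/(V² + 31*V) = V + 15/(V² + 31*V))
(-111 + 97)/(W(15) - 301) = (-111 + 97)/((15 + 15³ + 31*15²)/(15*(31 + 15)) - 301) = -14/((1/15)*(15 + 3375 + 31*225)/46 - 301) = -14/((1/15)*(1/46)*(15 + 3375 + 6975) - 301) = -14/((1/15)*(1/46)*10365 - 301) = -14/(691/46 - 301) = -14/(-13155/46) = -14*(-46/13155) = 644/13155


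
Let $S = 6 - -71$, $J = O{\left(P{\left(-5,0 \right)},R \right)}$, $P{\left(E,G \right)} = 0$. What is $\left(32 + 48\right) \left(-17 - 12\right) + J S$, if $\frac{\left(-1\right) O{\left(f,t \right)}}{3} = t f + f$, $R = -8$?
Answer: $-2320$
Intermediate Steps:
$O{\left(f,t \right)} = - 3 f - 3 f t$ ($O{\left(f,t \right)} = - 3 \left(t f + f\right) = - 3 \left(f t + f\right) = - 3 \left(f + f t\right) = - 3 f - 3 f t$)
$J = 0$ ($J = \left(-3\right) 0 \left(1 - 8\right) = \left(-3\right) 0 \left(-7\right) = 0$)
$S = 77$ ($S = 6 + 71 = 77$)
$\left(32 + 48\right) \left(-17 - 12\right) + J S = \left(32 + 48\right) \left(-17 - 12\right) + 0 \cdot 77 = 80 \left(-29\right) + 0 = -2320 + 0 = -2320$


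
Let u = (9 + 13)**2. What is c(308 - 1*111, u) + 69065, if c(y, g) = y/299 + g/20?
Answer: 103289339/1495 ≈ 69090.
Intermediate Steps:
u = 484 (u = 22**2 = 484)
c(y, g) = g/20 + y/299 (c(y, g) = y*(1/299) + g*(1/20) = y/299 + g/20 = g/20 + y/299)
c(308 - 1*111, u) + 69065 = ((1/20)*484 + (308 - 1*111)/299) + 69065 = (121/5 + (308 - 111)/299) + 69065 = (121/5 + (1/299)*197) + 69065 = (121/5 + 197/299) + 69065 = 37164/1495 + 69065 = 103289339/1495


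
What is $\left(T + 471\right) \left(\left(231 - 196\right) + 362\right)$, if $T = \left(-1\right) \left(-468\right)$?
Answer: $372783$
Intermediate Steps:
$T = 468$
$\left(T + 471\right) \left(\left(231 - 196\right) + 362\right) = \left(468 + 471\right) \left(\left(231 - 196\right) + 362\right) = 939 \left(35 + 362\right) = 939 \cdot 397 = 372783$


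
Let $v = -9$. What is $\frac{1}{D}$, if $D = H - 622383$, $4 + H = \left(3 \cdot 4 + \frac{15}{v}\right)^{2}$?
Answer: $- \frac{9}{5600522} \approx -1.607 \cdot 10^{-6}$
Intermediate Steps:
$H = \frac{925}{9}$ ($H = -4 + \left(3 \cdot 4 + \frac{15}{-9}\right)^{2} = -4 + \left(12 + 15 \left(- \frac{1}{9}\right)\right)^{2} = -4 + \left(12 - \frac{5}{3}\right)^{2} = -4 + \left(\frac{31}{3}\right)^{2} = -4 + \frac{961}{9} = \frac{925}{9} \approx 102.78$)
$D = - \frac{5600522}{9}$ ($D = \frac{925}{9} - 622383 = - \frac{5600522}{9} \approx -6.2228 \cdot 10^{5}$)
$\frac{1}{D} = \frac{1}{- \frac{5600522}{9}} = - \frac{9}{5600522}$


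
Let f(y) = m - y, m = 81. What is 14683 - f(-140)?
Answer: 14462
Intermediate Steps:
f(y) = 81 - y
14683 - f(-140) = 14683 - (81 - 1*(-140)) = 14683 - (81 + 140) = 14683 - 1*221 = 14683 - 221 = 14462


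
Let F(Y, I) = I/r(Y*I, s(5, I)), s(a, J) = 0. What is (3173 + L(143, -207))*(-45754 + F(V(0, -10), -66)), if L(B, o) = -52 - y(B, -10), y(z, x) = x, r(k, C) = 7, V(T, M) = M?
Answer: -1002997064/7 ≈ -1.4329e+8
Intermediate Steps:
L(B, o) = -42 (L(B, o) = -52 - 1*(-10) = -52 + 10 = -42)
F(Y, I) = I/7
(3173 + L(143, -207))*(-45754 + F(V(0, -10), -66)) = (3173 - 42)*(-45754 + (⅐)*(-66)) = 3131*(-45754 - 66/7) = 3131*(-320344/7) = -1002997064/7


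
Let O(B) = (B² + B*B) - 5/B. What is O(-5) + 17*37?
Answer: 680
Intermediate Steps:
O(B) = -5/B + 2*B² (O(B) = (B² + B²) - 5/B = 2*B² - 5/B = -5/B + 2*B²)
O(-5) + 17*37 = (-5 + 2*(-5)³)/(-5) + 17*37 = -(-5 + 2*(-125))/5 + 629 = -(-5 - 250)/5 + 629 = -⅕*(-255) + 629 = 51 + 629 = 680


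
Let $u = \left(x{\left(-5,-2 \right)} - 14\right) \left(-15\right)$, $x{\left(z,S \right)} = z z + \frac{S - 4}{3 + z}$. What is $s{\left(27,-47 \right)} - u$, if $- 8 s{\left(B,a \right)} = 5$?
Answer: $\frac{1675}{8} \approx 209.38$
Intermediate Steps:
$s{\left(B,a \right)} = - \frac{5}{8}$ ($s{\left(B,a \right)} = \left(- \frac{1}{8}\right) 5 = - \frac{5}{8}$)
$x{\left(z,S \right)} = z^{2} + \frac{-4 + S}{3 + z}$
$u = -210$ ($u = \left(\frac{-4 - 2 + \left(-5\right)^{3} + 3 \left(-5\right)^{2}}{3 - 5} - 14\right) \left(-15\right) = \left(\frac{-4 - 2 - 125 + 3 \cdot 25}{-2} - 14\right) \left(-15\right) = \left(- \frac{-4 - 2 - 125 + 75}{2} - 14\right) \left(-15\right) = \left(\left(- \frac{1}{2}\right) \left(-56\right) - 14\right) \left(-15\right) = \left(28 - 14\right) \left(-15\right) = 14 \left(-15\right) = -210$)
$s{\left(27,-47 \right)} - u = - \frac{5}{8} - -210 = - \frac{5}{8} + 210 = \frac{1675}{8}$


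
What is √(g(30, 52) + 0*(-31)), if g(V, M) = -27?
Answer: 3*I*√3 ≈ 5.1962*I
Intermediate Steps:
√(g(30, 52) + 0*(-31)) = √(-27 + 0*(-31)) = √(-27 + 0) = √(-27) = 3*I*√3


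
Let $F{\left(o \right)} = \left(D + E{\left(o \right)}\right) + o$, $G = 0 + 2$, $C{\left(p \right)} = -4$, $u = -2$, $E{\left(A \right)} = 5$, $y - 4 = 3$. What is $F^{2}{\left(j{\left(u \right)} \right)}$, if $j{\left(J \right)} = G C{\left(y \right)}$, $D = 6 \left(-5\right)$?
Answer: $1089$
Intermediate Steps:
$y = 7$ ($y = 4 + 3 = 7$)
$D = -30$
$G = 2$
$j{\left(J \right)} = -8$ ($j{\left(J \right)} = 2 \left(-4\right) = -8$)
$F{\left(o \right)} = -25 + o$ ($F{\left(o \right)} = \left(-30 + 5\right) + o = -25 + o$)
$F^{2}{\left(j{\left(u \right)} \right)} = \left(-25 - 8\right)^{2} = \left(-33\right)^{2} = 1089$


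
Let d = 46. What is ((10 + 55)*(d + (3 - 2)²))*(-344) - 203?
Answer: -1051123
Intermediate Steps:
((10 + 55)*(d + (3 - 2)²))*(-344) - 203 = ((10 + 55)*(46 + (3 - 2)²))*(-344) - 203 = (65*(46 + 1²))*(-344) - 203 = (65*(46 + 1))*(-344) - 203 = (65*47)*(-344) - 203 = 3055*(-344) - 203 = -1050920 - 203 = -1051123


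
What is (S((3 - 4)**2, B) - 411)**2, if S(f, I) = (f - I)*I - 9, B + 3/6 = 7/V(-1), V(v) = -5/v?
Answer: 1763244081/10000 ≈ 1.7632e+5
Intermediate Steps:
B = 9/10 (B = -1/2 + 7/((-5/(-1))) = -1/2 + 7/((-5*(-1))) = -1/2 + 7/5 = 9/10 ≈ 0.90000)
S(f, I) = -9 + I*(f - I) (S(f, I) = I*(f - I) - 9 = -9 + I*(f - I))
(S((3 - 4)**2, B) - 411)**2 = ((-9 - (9/10)**2 + 9*(3 - 4)**2/10) - 411)**2 = ((-9 - 1*81/100 + (9/10)*(-1)**2) - 411)**2 = ((-9 - 81/100 + (9/10)*1) - 411)**2 = ((-9 - 81/100 + 9/10) - 411)**2 = (-891/100 - 411)**2 = (-41991/100)**2 = 1763244081/10000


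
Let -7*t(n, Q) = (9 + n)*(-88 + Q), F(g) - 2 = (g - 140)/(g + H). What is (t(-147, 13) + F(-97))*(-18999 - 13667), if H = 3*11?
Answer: 10777248385/224 ≈ 4.8113e+7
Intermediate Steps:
H = 33
F(g) = 2 + (-140 + g)/(33 + g) (F(g) = 2 + (g - 140)/(g + 33) = 2 + (-140 + g)/(33 + g))
t(n, Q) = -(-88 + Q)*(9 + n)/7 (t(n, Q) = -(9 + n)*(-88 + Q)/7 = -(-88 + Q)*(9 + n)/7)
(t(-147, 13) + F(-97))*(-18999 - 13667) = ((792/7 - 9/7*13 + (88/7)*(-147) - 1/7*13*(-147)) + (-74 + 3*(-97))/(33 - 97))*(-18999 - 13667) = ((792/7 - 117/7 - 1848 + 273) + (-74 - 291)/(-64))*(-32666) = (-10350/7 - 1/64*(-365))*(-32666) = (-10350/7 + 365/64)*(-32666) = -659845/448*(-32666) = 10777248385/224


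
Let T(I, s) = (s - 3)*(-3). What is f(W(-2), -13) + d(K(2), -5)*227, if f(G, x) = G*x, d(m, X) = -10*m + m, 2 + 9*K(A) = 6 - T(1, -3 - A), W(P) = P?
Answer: 4566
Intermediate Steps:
T(I, s) = 9 - 3*s (T(I, s) = (-3 + s)*(-3) = 9 - 3*s)
K(A) = -14/9 - A/3 (K(A) = -2/9 + (6 - (9 - 3*(-3 - A)))/9 = -2/9 + (6 - (9 + (9 + 3*A)))/9 = -2/9 + (6 - (18 + 3*A))/9 = -2/9 + (6 + (-18 - 3*A))/9 = -2/9 + (-12 - 3*A)/9 = -2/9 + (-4/3 - A/3) = -14/9 - A/3)
d(m, X) = -9*m
f(W(-2), -13) + d(K(2), -5)*227 = -2*(-13) - 9*(-14/9 - ⅓*2)*227 = 26 - 9*(-14/9 - ⅔)*227 = 26 - 9*(-20/9)*227 = 26 + 20*227 = 26 + 4540 = 4566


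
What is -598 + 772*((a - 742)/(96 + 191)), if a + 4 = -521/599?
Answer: -448177474/171913 ≈ -2607.0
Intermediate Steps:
a = -2917/599 (a = -4 - 521/599 = -2917/599 ≈ -4.8698)
-598 + 772*((a - 742)/(96 + 191)) = -598 + 772*((-2917/599 - 742)/(96 + 191)) = -598 + 772*(-447375/599/287) = -598 + 772*(-447375/599*1/287) = -598 + 772*(-447375/171913) = -598 - 345373500/171913 = -448177474/171913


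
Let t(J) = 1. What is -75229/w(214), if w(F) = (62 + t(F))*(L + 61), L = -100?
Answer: 10747/351 ≈ 30.618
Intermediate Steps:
w(F) = -2457 (w(F) = (62 + 1)*(-100 + 61) = 63*(-39) = -2457)
-75229/w(214) = -75229/(-2457) = -75229*(-1/2457) = 10747/351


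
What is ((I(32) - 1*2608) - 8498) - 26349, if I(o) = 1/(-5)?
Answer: -187276/5 ≈ -37455.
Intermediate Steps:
I(o) = -1/5
((I(32) - 1*2608) - 8498) - 26349 = ((-1/5 - 1*2608) - 8498) - 26349 = ((-1/5 - 2608) - 8498) - 26349 = (-13041/5 - 8498) - 26349 = -55531/5 - 26349 = -187276/5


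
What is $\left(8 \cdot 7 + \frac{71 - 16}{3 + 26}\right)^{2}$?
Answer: $\frac{2819041}{841} \approx 3352.0$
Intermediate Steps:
$\left(8 \cdot 7 + \frac{71 - 16}{3 + 26}\right)^{2} = \left(56 + \frac{55}{29}\right)^{2} = \left(\frac{1679}{29}\right)^{2} = \frac{2819041}{841}$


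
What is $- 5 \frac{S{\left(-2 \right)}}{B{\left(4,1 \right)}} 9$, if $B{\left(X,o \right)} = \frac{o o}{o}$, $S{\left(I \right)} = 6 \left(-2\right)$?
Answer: $540$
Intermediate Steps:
$S{\left(I \right)} = -12$
$B{\left(X,o \right)} = o$ ($B{\left(X,o \right)} = \frac{o^{2}}{o} = o$)
$- 5 \frac{S{\left(-2 \right)}}{B{\left(4,1 \right)}} 9 = - 5 \left(- \frac{12}{1}\right) 9 = - 5 \left(\left(-12\right) 1\right) 9 = \left(-5\right) \left(-12\right) 9 = 60 \cdot 9 = 540$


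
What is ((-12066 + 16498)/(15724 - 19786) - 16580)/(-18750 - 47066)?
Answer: 8419049/33418074 ≈ 0.25193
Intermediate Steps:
((-12066 + 16498)/(15724 - 19786) - 16580)/(-18750 - 47066) = (4432/(-4062) - 16580)/(-65816) = (4432*(-1/4062) - 16580)*(-1/65816) = (-2216/2031 - 16580)*(-1/65816) = -33676196/2031*(-1/65816) = 8419049/33418074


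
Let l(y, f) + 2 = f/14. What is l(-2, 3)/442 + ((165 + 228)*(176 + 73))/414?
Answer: 33640487/142324 ≈ 236.37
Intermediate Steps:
l(y, f) = -2 + f/14
l(-2, 3)/442 + ((165 + 228)*(176 + 73))/414 = (-2 + (1/14)*3)/442 + ((165 + 228)*(176 + 73))/414 = (-2 + 3/14)*(1/442) + (393*249)*(1/414) = -25/14*1/442 + 97857*(1/414) = -25/6188 + 10873/46 = 33640487/142324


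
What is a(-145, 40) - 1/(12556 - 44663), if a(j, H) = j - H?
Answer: -5939794/32107 ≈ -185.00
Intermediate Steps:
a(-145, 40) - 1/(12556 - 44663) = (-145 - 1*40) - 1/(12556 - 44663) = (-145 - 40) - 1/(-32107) = -185 - 1*(-1/32107) = -185 + 1/32107 = -5939794/32107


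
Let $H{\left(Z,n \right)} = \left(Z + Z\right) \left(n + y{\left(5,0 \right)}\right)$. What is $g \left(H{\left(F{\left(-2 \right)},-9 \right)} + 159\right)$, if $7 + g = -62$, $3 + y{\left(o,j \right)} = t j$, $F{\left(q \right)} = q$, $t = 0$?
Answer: $-14283$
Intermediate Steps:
$y{\left(o,j \right)} = -3$ ($y{\left(o,j \right)} = -3 + 0 j = -3 + 0 = -3$)
$g = -69$ ($g = -7 - 62 = -69$)
$H{\left(Z,n \right)} = 2 Z \left(-3 + n\right)$ ($H{\left(Z,n \right)} = \left(Z + Z\right) \left(n - 3\right) = 2 Z \left(-3 + n\right)$)
$g \left(H{\left(F{\left(-2 \right)},-9 \right)} + 159\right) = - 69 \left(2 \left(-2\right) \left(-3 - 9\right) + 159\right) = - 69 \left(2 \left(-2\right) \left(-12\right) + 159\right) = - 69 \left(48 + 159\right) = \left(-69\right) 207 = -14283$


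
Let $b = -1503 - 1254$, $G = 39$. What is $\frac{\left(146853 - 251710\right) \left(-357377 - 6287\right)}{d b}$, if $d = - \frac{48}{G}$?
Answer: $\frac{30982831789}{2757} \approx 1.1238 \cdot 10^{7}$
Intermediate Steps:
$d = - \frac{16}{13}$ ($d = - \frac{48}{39} = \left(-48\right) \frac{1}{39} = - \frac{16}{13} \approx -1.2308$)
$b = -2757$ ($b = -1503 - 1254 = -2757$)
$\frac{\left(146853 - 251710\right) \left(-357377 - 6287\right)}{d b} = \frac{\left(146853 - 251710\right) \left(-357377 - 6287\right)}{\left(- \frac{16}{13}\right) \left(-2757\right)} = \frac{\left(-104857\right) \left(-363664\right)}{\frac{44112}{13}} = 38132716048 \cdot \frac{13}{44112} = \frac{30982831789}{2757}$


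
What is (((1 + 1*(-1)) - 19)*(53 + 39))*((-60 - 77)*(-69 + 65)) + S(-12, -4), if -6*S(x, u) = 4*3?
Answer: -957906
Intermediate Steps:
S(x, u) = -2 (S(x, u) = -2*3/3 = -⅙*12 = -2)
(((1 + 1*(-1)) - 19)*(53 + 39))*((-60 - 77)*(-69 + 65)) + S(-12, -4) = (((1 + 1*(-1)) - 19)*(53 + 39))*((-60 - 77)*(-69 + 65)) - 2 = (((1 - 1) - 19)*92)*(-137*(-4)) - 2 = ((0 - 19)*92)*548 - 2 = -19*92*548 - 2 = -1748*548 - 2 = -957904 - 2 = -957906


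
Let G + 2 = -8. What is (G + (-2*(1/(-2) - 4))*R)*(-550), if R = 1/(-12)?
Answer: 11825/2 ≈ 5912.5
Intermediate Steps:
G = -10 (G = -2 - 8 = -10)
R = -1/12 ≈ -0.083333
(G + (-2*(1/(-2) - 4))*R)*(-550) = (-10 - 2*(1/(-2) - 4)*(-1/12))*(-550) = (-10 - 2*(1*(-1/2) - 4)*(-1/12))*(-550) = (-10 - 2*(-1/2 - 4)*(-1/12))*(-550) = (-10 - 2*(-9/2)*(-1/12))*(-550) = (-10 + 9*(-1/12))*(-550) = (-10 - 3/4)*(-550) = -43/4*(-550) = 11825/2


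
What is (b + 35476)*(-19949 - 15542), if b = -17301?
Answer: -645048925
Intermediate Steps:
(b + 35476)*(-19949 - 15542) = (-17301 + 35476)*(-19949 - 15542) = 18175*(-35491) = -645048925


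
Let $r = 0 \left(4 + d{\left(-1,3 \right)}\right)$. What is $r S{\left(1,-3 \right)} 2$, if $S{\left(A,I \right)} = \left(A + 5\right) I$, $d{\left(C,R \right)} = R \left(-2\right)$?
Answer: $0$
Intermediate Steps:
$d{\left(C,R \right)} = - 2 R$
$r = 0$ ($r = 0 \left(4 - 6\right) = 0 \left(-2\right) = 0$)
$S{\left(A,I \right)} = I \left(5 + A\right)$ ($S{\left(A,I \right)} = \left(5 + A\right) I = I \left(5 + A\right)$)
$r S{\left(1,-3 \right)} 2 = 0 \left(- 3 \left(5 + 1\right)\right) 2 = 0 \left(\left(-3\right) 6\right) 2 = 0 \left(-18\right) 2 = 0 \cdot 2 = 0$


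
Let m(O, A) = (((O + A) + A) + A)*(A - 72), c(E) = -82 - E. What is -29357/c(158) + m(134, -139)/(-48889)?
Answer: 1420903253/11733360 ≈ 121.10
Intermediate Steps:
m(O, A) = (-72 + A)*(O + 3*A) (m(O, A) = (((A + O) + A) + A)*(-72 + A) = ((O + 2*A) + A)*(-72 + A) = (O + 3*A)*(-72 + A) = (-72 + A)*(O + 3*A))
-29357/c(158) + m(134, -139)/(-48889) = -29357/(-82 - 1*158) + (-216*(-139) - 72*134 + 3*(-139)² - 139*134)/(-48889) = -29357/(-82 - 158) + (30024 - 9648 + 3*19321 - 18626)*(-1/48889) = -29357/(-240) + (30024 - 9648 + 57963 - 18626)*(-1/48889) = -29357*(-1/240) + 59713*(-1/48889) = 29357/240 - 59713/48889 = 1420903253/11733360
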